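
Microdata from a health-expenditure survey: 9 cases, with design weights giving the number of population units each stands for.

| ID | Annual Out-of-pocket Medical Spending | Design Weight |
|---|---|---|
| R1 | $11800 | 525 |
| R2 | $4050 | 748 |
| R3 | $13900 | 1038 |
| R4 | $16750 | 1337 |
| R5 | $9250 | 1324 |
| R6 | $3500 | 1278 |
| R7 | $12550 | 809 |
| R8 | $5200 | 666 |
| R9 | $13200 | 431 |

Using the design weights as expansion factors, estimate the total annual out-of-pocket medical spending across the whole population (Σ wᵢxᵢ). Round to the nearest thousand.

Weighted total = 11800×525 + 4050×748 + 13900×1038 + 16750×1337 + 9250×1324 + 3500×1278 + 12550×809 + 5200×666 + 13200×431
  = 6195000 + 3029400 + 14428200 + 22394750 + 12247000 + 4473000 + 10152950 + 3463200 + 5689200 = 82072700

82073000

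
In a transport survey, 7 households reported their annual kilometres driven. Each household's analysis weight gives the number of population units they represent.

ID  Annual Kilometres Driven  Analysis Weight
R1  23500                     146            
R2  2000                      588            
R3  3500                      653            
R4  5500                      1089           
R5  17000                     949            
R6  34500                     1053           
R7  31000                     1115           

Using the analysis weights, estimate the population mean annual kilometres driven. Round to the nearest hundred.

17900

Weighted sum = 99908500
Sum of weights = 146 + 588 + 653 + 1089 + 949 + 1053 + 1115 = 5593
Weighted mean = 99908500 / 5593 = 17863.132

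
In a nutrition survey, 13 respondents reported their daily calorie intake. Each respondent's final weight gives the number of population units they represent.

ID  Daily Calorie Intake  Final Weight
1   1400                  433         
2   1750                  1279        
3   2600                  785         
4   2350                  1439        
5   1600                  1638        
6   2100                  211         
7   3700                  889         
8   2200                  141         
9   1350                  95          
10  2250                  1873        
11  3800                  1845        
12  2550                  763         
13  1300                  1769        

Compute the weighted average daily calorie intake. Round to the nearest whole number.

Weighted sum = 30529350
Sum of weights = 13160
Weighted mean = 30529350 / 13160 = 2319.8594

2320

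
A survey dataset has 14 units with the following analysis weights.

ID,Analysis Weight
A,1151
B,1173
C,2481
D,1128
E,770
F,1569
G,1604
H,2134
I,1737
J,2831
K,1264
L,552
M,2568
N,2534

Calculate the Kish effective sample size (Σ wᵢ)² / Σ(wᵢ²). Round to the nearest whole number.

Σ wᵢ = 23496
Σ wᵢ² = 46259818
n_eff = 23496² / 46259818 = 552062016 / 46259818 = 11.933943

12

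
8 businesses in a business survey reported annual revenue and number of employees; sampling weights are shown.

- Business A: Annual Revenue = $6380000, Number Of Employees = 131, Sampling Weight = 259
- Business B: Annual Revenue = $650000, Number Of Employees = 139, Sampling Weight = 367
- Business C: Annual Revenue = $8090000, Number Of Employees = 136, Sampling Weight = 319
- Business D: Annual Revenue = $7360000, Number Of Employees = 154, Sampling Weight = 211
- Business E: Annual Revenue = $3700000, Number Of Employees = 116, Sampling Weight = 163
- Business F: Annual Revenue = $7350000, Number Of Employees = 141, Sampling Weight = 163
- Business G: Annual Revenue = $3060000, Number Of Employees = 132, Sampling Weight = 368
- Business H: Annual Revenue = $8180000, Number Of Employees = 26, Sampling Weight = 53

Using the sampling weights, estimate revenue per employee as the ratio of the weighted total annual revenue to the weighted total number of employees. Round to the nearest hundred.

Σ wᵢ·y = 6380000×259 + 650000×367 + 8090000×319 + 7360000×211 + 3700000×163 + 7350000×163 + 3060000×368 + 8180000×53
  = 1652420000 + 238550000 + 2580710000 + 1552960000 + 603100000 + 1198050000 + 1126080000 + 433540000 = 9385410000
Σ wᵢ·x = 131×259 + 139×367 + 136×319 + 154×211 + 116×163 + 141×163 + 132×368 + 26×53
  = 33929 + 51013 + 43384 + 32494 + 18908 + 22983 + 48576 + 1378 = 252665
Ratio = 9385410000 / 252665 = 37145.667

37100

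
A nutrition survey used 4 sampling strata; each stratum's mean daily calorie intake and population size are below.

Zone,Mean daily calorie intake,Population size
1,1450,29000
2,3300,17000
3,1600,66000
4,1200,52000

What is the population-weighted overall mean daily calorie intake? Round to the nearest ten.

1620

Σ Nₕ·x̄ₕ = 1450×29000 + 3300×17000 + 1600×66000 + 1200×52000
  = 42050000 + 56100000 + 105600000 + 62400000 = 266150000
Σ Nₕ = 164000
Overall mean = 266150000 / 164000 = 1622.8659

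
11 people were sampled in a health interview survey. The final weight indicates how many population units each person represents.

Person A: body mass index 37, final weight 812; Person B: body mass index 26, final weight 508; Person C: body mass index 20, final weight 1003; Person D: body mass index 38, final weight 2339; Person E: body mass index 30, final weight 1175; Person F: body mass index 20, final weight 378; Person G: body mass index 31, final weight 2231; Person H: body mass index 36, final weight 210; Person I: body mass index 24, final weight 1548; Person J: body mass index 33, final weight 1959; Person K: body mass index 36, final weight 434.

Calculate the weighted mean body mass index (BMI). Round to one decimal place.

30.9

Weighted sum = 37×812 + 26×508 + 20×1003 + 38×2339 + 30×1175 + 20×378 + 31×2231 + 36×210 + 24×1548 + 33×1959 + 36×434
  = 30044 + 13208 + 20060 + 88882 + 35250 + 7560 + 69161 + 7560 + 37152 + 64647 + 15624 = 389148
Sum of weights = 812 + 508 + 1003 + 2339 + 1175 + 378 + 2231 + 210 + 1548 + 1959 + 434 = 12597
Weighted mean = 389148 / 12597 = 30.892117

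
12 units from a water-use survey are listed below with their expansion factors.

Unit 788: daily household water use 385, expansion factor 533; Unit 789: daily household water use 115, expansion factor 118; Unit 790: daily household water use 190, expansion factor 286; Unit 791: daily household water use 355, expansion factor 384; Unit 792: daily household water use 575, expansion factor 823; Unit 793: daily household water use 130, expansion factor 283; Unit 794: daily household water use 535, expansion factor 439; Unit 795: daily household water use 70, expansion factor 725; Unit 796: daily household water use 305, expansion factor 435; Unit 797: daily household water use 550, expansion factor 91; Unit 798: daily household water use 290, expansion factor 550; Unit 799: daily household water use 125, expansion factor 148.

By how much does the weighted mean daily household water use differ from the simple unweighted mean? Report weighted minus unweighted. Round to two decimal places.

Unweighted sum = 385 + 115 + 190 + 355 + 575 + 130 + 535 + 70 + 305 + 550 + 290 + 125 = 3625
Unweighted mean = 3625 / 12 = 302.08333
Weighted sum = 385×533 + 115×118 + 190×286 + 355×384 + 575×823 + 130×283 + 535×439 + 70×725 + 305×435 + 550×91 + 290×550 + 125×148
  = 205205 + 13570 + 54340 + 136320 + 473225 + 36790 + 234865 + 50750 + 132675 + 50050 + 159500 + 18500 = 1565790
Sum of weights = 4815
Weighted mean = 1565790 / 4815 = 325.19003
Difference (weighted minus unweighted) = 23.106698

23.11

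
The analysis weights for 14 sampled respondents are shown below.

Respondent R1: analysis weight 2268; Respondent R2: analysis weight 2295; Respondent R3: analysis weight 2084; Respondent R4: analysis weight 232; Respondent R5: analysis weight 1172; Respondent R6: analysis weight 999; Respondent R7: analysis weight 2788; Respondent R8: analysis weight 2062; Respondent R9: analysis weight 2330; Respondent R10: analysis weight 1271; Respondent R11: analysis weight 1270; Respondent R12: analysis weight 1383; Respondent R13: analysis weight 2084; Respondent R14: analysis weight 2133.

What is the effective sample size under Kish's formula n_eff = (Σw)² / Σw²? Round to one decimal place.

Σ wᵢ = 24371
Σ wᵢ² = 48666777
n_eff = 24371² / 48666777 = 593945641 / 48666777 = 12.204335

12.2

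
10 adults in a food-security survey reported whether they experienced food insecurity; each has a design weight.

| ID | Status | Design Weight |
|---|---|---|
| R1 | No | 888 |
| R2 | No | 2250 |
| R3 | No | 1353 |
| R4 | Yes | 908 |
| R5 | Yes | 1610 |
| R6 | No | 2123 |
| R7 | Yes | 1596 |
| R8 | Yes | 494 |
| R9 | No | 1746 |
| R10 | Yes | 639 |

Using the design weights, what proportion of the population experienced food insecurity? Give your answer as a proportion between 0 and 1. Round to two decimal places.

0.39

Sum of weights for 'Yes' = 908 + 1610 + 1596 + 494 + 639 = 5247
Total weight = 888 + 2250 + 1353 + 908 + 1610 + 2123 + 1596 + 494 + 1746 + 639 = 13607
Weighted proportion = 5247 / 13607 = 0.38561035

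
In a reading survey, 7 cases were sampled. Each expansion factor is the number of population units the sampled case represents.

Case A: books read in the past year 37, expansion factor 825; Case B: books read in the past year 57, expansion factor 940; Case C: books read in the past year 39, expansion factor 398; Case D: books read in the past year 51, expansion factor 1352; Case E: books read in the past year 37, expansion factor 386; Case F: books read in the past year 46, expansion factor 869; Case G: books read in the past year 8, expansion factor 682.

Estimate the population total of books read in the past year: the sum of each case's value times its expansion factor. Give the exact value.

228291

Weighted total = 37×825 + 57×940 + 39×398 + 51×1352 + 37×386 + 46×869 + 8×682
  = 30525 + 53580 + 15522 + 68952 + 14282 + 39974 + 5456 = 228291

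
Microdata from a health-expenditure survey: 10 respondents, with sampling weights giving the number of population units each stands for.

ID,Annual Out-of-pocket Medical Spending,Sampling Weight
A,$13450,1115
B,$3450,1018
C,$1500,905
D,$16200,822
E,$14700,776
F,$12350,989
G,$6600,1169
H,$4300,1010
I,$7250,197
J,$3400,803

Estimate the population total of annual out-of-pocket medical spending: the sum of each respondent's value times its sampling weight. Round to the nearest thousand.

73021000

Weighted total = 13450×1115 + 3450×1018 + 1500×905 + 16200×822 + 14700×776 + 12350×989 + 6600×1169 + 4300×1010 + 7250×197 + 3400×803
  = 73020950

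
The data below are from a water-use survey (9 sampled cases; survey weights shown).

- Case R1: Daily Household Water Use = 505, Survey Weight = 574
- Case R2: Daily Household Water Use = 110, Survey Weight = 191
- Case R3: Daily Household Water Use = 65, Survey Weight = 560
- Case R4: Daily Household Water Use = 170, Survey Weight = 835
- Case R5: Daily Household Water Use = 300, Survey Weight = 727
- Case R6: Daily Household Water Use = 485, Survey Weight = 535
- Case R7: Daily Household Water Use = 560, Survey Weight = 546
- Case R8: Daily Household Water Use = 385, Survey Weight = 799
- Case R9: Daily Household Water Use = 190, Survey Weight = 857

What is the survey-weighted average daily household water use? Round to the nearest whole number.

310

Weighted sum = 505×574 + 110×191 + 65×560 + 170×835 + 300×727 + 485×535 + 560×546 + 385×799 + 190×857
  = 289870 + 21010 + 36400 + 141950 + 218100 + 259475 + 305760 + 307615 + 162830 = 1743010
Sum of weights = 574 + 191 + 560 + 835 + 727 + 535 + 546 + 799 + 857 = 5624
Weighted mean = 1743010 / 5624 = 309.92354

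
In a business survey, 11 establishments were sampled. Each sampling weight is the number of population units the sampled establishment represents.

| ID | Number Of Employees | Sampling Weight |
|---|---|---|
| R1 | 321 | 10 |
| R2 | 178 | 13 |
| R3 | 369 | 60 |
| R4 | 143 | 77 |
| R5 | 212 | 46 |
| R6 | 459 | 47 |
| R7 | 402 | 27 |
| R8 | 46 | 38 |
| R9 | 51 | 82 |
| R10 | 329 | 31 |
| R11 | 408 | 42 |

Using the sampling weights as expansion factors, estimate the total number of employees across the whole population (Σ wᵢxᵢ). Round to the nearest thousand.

114000

Weighted total = 321×10 + 178×13 + 369×60 + 143×77 + 212×46 + 459×47 + 402×27 + 46×38 + 51×82 + 329×31 + 408×42
  = 3210 + 2314 + 22140 + 11011 + 9752 + 21573 + 10854 + 1748 + 4182 + 10199 + 17136 = 114119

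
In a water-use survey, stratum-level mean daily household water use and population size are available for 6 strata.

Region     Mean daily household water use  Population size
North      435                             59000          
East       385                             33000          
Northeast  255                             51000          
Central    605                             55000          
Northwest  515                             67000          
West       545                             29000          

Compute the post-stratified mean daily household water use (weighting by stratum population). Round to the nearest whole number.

Σ Nₕ·x̄ₕ = 435×59000 + 385×33000 + 255×51000 + 605×55000 + 515×67000 + 545×29000
  = 25665000 + 12705000 + 13005000 + 33275000 + 34505000 + 15805000 = 134960000
Σ Nₕ = 294000
Overall mean = 134960000 / 294000 = 459.04762

459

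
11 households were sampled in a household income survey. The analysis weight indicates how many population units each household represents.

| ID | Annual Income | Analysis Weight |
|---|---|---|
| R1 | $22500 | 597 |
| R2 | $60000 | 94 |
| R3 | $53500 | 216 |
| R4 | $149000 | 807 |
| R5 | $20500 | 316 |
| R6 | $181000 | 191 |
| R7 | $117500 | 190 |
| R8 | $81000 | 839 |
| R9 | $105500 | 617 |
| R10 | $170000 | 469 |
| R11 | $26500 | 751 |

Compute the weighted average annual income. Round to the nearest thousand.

Weighted sum = 22500×597 + 60000×94 + 53500×216 + 149000×807 + 20500×316 + 181000×191 + 117500×190 + 81000×839 + 105500×617 + 170000×469 + 26500×751
  = 446929500
Sum of weights = 597 + 94 + 216 + 807 + 316 + 191 + 190 + 839 + 617 + 469 + 751 = 5087
Weighted mean = 446929500 / 5087 = 87857.185

88000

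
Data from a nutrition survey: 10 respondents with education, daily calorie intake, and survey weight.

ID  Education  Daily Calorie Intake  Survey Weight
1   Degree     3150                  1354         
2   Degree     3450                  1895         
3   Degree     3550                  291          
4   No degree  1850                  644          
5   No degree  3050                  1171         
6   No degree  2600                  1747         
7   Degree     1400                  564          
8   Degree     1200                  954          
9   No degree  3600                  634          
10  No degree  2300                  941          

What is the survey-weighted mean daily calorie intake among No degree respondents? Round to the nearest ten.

2680

No degree rows: 4, 5, 6, 9, 10
Weighted sum = 1850×644 + 3050×1171 + 2600×1747 + 3600×634 + 2300×941
  = 13751850
Sum of weights = 5137
Weighted mean = 13751850 / 5137 = 2677.0197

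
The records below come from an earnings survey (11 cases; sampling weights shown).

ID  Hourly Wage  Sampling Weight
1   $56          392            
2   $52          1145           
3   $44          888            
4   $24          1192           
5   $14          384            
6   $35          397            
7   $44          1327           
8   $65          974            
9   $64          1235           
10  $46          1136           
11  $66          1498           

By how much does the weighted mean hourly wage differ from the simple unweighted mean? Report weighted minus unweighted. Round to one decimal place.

2.9

Unweighted sum = 56 + 52 + 44 + 24 + 14 + 35 + 44 + 65 + 64 + 46 + 66 = 510
Unweighted mean = 510 / 11 = 46.363636
Weighted sum = 56×392 + 52×1145 + 44×888 + 24×1192 + 14×384 + 35×397 + 44×1327 + 65×974 + 64×1235 + 46×1136 + 66×1498
  = 520305
Sum of weights = 392 + 1145 + 888 + 1192 + 384 + 397 + 1327 + 974 + 1235 + 1136 + 1498 = 10568
Weighted mean = 520305 / 10568 = 49.234008
Difference (weighted minus unweighted) = 2.870372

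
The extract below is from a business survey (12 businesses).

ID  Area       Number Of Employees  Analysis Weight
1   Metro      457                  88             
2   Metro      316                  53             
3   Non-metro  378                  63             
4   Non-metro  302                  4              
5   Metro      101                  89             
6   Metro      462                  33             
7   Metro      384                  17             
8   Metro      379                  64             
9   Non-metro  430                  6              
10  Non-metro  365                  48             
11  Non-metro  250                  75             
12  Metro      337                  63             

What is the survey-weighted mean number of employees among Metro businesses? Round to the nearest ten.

Metro rows: 1, 2, 5, 6, 7, 8, 12
Weighted sum = 457×88 + 316×53 + 101×89 + 462×33 + 384×17 + 379×64 + 337×63
  = 133214
Sum of weights = 88 + 53 + 89 + 33 + 17 + 64 + 63 = 407
Weighted mean = 133214 / 407 = 327.30713

330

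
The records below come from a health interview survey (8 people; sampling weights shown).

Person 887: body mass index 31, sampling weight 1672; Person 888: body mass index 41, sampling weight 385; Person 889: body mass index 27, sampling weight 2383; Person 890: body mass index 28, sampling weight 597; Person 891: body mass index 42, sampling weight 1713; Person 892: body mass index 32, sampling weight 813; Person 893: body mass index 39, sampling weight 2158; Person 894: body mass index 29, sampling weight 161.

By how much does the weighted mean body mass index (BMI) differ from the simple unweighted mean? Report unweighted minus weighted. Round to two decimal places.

Unweighted sum = 269
Unweighted mean = 269 / 8 = 33.625
Weighted sum = 31×1672 + 41×385 + 27×2383 + 28×597 + 42×1713 + 32×813 + 39×2158 + 29×161
  = 51832 + 15785 + 64341 + 16716 + 71946 + 26016 + 84162 + 4669 = 335467
Sum of weights = 1672 + 385 + 2383 + 597 + 1713 + 813 + 2158 + 161 = 9882
Weighted mean = 335467 / 9882 = 33.947278
Difference (unweighted minus weighted) = -0.32227788

-0.32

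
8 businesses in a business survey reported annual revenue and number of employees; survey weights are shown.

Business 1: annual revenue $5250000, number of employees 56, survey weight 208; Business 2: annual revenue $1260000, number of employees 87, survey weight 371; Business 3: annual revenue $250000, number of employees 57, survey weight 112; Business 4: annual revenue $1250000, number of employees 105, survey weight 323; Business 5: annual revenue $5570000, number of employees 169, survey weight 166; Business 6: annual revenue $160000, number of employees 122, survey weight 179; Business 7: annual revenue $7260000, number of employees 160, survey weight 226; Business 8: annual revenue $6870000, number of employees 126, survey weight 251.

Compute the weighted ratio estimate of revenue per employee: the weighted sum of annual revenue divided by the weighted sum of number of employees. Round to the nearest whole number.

Σ wᵢ·y = 5250000×208 + 1260000×371 + 250000×112 + 1250000×323 + 5570000×166 + 160000×179 + 7260000×226 + 6870000×251
  = 6309600000
Σ wᵢ·x = 56×208 + 87×371 + 57×112 + 105×323 + 169×166 + 122×179 + 160×226 + 126×251
  = 11648 + 32277 + 6384 + 33915 + 28054 + 21838 + 36160 + 31626 = 201902
Ratio = 6309600000 / 201902 = 31250.805

31251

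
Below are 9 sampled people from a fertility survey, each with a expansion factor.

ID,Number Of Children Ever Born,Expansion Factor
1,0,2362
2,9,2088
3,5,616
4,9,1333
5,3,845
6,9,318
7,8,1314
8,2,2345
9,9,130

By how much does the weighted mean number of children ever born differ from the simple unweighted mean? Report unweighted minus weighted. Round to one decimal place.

1.1

Unweighted sum = 0 + 9 + 5 + 9 + 3 + 9 + 8 + 2 + 9 = 54
Unweighted mean = 54 / 9 = 6
Weighted sum = 0×2362 + 9×2088 + 5×616 + 9×1333 + 3×845 + 9×318 + 8×1314 + 2×2345 + 9×130
  = 0 + 18792 + 3080 + 11997 + 2535 + 2862 + 10512 + 4690 + 1170 = 55638
Sum of weights = 11351
Weighted mean = 55638 / 11351 = 4.9015946
Difference (unweighted minus weighted) = 1.0984054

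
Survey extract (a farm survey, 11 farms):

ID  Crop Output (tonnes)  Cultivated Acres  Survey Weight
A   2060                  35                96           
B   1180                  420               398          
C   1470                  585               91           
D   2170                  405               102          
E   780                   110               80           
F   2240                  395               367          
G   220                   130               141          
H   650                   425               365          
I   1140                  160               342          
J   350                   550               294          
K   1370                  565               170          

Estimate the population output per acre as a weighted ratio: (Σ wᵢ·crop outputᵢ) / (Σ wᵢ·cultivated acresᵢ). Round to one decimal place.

Σ wᵢ·y = 2060×96 + 1180×398 + 1470×91 + 2170×102 + 780×80 + 2240×367 + 220×141 + 650×365 + 1140×342 + 350×294 + 1370×170
  = 197760 + 469640 + 133770 + 221340 + 62400 + 822080 + 31020 + 237250 + 389880 + 102900 + 232900 = 2900940
Σ wᵢ·x = 35×96 + 420×398 + 585×91 + 405×102 + 110×80 + 395×367 + 130×141 + 425×365 + 160×342 + 550×294 + 565×170
  = 3360 + 167160 + 53235 + 41310 + 8800 + 144965 + 18330 + 155125 + 54720 + 161700 + 96050 = 904755
Ratio = 2900940 / 904755 = 3.2063266

3.2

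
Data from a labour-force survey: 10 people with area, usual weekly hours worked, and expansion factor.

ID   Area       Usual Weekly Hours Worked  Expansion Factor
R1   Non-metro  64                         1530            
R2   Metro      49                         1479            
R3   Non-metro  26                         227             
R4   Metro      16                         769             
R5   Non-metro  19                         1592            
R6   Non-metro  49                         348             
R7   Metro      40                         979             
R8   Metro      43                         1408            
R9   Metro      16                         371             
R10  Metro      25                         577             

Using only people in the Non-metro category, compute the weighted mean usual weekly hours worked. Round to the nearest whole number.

Non-metro rows: R1, R3, R5, R6
Weighted sum = 64×1530 + 26×227 + 19×1592 + 49×348
  = 97920 + 5902 + 30248 + 17052 = 151122
Sum of weights = 1530 + 227 + 1592 + 348 = 3697
Weighted mean = 151122 / 3697 = 40.876927

41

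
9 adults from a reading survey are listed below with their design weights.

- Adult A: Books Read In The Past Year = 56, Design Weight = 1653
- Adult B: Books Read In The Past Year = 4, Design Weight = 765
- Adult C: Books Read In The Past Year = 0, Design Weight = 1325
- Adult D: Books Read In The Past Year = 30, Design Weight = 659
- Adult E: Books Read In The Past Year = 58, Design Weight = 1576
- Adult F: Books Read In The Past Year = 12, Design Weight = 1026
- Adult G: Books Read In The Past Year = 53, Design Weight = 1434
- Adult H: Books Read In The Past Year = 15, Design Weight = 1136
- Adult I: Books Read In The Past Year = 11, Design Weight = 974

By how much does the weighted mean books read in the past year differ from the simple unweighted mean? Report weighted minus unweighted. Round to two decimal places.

Unweighted sum = 56 + 4 + 0 + 30 + 58 + 12 + 53 + 15 + 11 = 239
Unweighted mean = 239 / 9 = 26.555556
Weighted sum = 56×1653 + 4×765 + 0×1325 + 30×659 + 58×1576 + 12×1026 + 53×1434 + 15×1136 + 11×974
  = 92568 + 3060 + 0 + 19770 + 91408 + 12312 + 76002 + 17040 + 10714 = 322874
Sum of weights = 1653 + 765 + 1325 + 659 + 1576 + 1026 + 1434 + 1136 + 974 = 10548
Weighted mean = 322874 / 10548 = 30.609973
Difference (weighted minus unweighted) = 4.0544179

4.05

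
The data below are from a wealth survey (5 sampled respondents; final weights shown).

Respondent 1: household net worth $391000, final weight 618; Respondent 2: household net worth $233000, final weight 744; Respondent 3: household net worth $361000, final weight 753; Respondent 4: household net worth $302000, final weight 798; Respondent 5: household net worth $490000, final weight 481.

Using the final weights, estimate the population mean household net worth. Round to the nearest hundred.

Weighted sum = 391000×618 + 233000×744 + 361000×753 + 302000×798 + 490000×481
  = 241638000 + 173352000 + 271833000 + 240996000 + 235690000 = 1163509000
Sum of weights = 618 + 744 + 753 + 798 + 481 = 3394
Weighted mean = 1163509000 / 3394 = 342813.49

342800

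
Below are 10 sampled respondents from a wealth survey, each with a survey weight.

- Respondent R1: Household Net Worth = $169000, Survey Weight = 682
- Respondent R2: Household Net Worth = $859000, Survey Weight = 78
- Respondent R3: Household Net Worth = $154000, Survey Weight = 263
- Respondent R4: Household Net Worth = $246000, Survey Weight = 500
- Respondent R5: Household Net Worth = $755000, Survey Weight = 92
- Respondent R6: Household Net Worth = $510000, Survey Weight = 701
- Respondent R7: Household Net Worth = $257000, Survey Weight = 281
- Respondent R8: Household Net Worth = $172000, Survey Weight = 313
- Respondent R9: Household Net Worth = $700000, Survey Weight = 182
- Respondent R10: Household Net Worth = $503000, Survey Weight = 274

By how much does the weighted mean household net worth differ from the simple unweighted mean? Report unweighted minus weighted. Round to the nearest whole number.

Unweighted sum = 169000 + 859000 + 154000 + 246000 + 755000 + 510000 + 257000 + 172000 + 700000 + 503000 = 4325000
Unweighted mean = 4325000 / 10 = 432500
Weighted sum = 169000×682 + 859000×78 + 154000×263 + 246000×500 + 755000×92 + 510000×701 + 257000×281 + 172000×313 + 700000×182 + 503000×274
  = 115258000 + 67002000 + 40502000 + 123000000 + 69460000 + 357510000 + 72217000 + 53836000 + 127400000 + 137822000 = 1164007000
Sum of weights = 682 + 78 + 263 + 500 + 92 + 701 + 281 + 313 + 182 + 274 = 3366
Weighted mean = 1164007000 / 3366 = 345813.13
Difference (unweighted minus weighted) = 86686.869

86687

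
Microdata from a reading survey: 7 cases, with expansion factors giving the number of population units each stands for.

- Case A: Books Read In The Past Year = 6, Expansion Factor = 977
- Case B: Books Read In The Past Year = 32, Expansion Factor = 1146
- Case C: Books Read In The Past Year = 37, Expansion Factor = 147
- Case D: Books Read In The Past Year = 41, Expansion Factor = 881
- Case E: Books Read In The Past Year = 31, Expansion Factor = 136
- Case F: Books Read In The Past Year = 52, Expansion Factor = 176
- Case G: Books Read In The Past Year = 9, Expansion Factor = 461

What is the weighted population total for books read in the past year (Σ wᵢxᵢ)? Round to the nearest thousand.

Weighted total = 101611

102000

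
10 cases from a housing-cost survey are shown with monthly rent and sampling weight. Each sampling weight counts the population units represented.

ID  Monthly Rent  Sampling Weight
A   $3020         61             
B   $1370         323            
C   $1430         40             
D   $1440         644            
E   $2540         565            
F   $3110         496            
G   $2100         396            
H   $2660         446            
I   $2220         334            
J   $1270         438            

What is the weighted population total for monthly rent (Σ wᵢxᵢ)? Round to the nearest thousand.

Weighted total = 3020×61 + 1370×323 + 1430×40 + 1440×644 + 2540×565 + 3110×496 + 2100×396 + 2660×446 + 2220×334 + 1270×438
  = 184220 + 442510 + 57200 + 927360 + 1435100 + 1542560 + 831600 + 1186360 + 741480 + 556260 = 7904650

7905000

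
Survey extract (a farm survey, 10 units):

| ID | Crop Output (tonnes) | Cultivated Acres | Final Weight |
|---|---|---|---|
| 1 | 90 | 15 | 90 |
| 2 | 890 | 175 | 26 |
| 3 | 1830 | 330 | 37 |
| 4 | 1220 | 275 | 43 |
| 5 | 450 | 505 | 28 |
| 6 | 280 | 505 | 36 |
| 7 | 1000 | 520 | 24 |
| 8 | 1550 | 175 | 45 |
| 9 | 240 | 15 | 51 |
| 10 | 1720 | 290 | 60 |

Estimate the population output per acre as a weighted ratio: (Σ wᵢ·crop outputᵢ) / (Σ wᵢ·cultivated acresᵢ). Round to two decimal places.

3.80

Σ wᵢ·y = 383280
Σ wᵢ·x = 15×90 + 175×26 + 330×37 + 275×43 + 505×28 + 505×36 + 520×24 + 175×45 + 15×51 + 290×60
  = 100775
Ratio = 383280 / 100775 = 3.8033242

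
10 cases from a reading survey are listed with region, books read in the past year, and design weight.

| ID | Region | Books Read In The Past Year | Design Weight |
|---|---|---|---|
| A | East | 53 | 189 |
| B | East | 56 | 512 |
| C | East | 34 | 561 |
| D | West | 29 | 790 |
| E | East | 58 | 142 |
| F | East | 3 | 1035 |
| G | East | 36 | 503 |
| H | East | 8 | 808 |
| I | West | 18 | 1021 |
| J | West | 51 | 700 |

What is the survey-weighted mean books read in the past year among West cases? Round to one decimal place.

West rows: D, I, J
Weighted sum = 29×790 + 18×1021 + 51×700
  = 22910 + 18378 + 35700 = 76988
Sum of weights = 790 + 1021 + 700 = 2511
Weighted mean = 76988 / 2511 = 30.660295

30.7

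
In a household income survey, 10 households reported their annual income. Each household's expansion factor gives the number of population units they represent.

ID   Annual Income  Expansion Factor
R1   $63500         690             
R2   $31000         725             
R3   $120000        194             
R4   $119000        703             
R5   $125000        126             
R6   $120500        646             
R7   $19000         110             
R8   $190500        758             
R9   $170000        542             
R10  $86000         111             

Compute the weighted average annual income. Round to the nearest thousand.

112000

Weighted sum = 63500×690 + 31000×725 + 120000×194 + 119000×703 + 125000×126 + 120500×646 + 19000×110 + 190500×758 + 170000×542 + 86000×111
  = 43815000 + 22475000 + 23280000 + 83657000 + 15750000 + 77843000 + 2090000 + 144399000 + 92140000 + 9546000 = 514995000
Sum of weights = 690 + 725 + 194 + 703 + 126 + 646 + 110 + 758 + 542 + 111 = 4605
Weighted mean = 514995000 / 4605 = 111833.88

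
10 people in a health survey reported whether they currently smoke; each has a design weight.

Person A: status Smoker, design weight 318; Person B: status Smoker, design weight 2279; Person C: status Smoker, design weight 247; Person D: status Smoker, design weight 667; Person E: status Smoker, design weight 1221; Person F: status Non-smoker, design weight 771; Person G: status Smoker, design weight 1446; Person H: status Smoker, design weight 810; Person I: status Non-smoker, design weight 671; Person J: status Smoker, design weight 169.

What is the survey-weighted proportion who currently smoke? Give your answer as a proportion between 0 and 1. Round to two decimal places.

0.83

Sum of weights for 'Smoker' = 318 + 2279 + 247 + 667 + 1221 + 1446 + 810 + 169 = 7157
Total weight = 8599
Weighted proportion = 7157 / 8599 = 0.83230608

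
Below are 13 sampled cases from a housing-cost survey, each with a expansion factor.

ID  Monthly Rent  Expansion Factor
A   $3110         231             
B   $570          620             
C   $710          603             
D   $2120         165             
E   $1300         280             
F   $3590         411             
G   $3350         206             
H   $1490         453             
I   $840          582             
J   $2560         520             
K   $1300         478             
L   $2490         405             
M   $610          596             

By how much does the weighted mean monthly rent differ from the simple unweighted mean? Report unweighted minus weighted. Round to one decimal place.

251.4

Unweighted sum = 24040
Unweighted mean = 24040 / 13 = 1849.2308
Weighted sum = 8867790
Sum of weights = 5550
Weighted mean = 8867790 / 5550 = 1597.8
Difference (unweighted minus weighted) = 251.43077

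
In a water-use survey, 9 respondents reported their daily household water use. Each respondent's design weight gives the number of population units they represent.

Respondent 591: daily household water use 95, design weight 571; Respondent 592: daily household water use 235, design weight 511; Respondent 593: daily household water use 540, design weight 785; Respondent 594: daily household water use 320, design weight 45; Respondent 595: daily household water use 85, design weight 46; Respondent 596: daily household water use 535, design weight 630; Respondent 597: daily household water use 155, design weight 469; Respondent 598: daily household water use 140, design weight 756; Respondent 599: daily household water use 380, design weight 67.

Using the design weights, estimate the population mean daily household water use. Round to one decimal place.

298.3

Weighted sum = 95×571 + 235×511 + 540×785 + 320×45 + 85×46 + 535×630 + 155×469 + 140×756 + 380×67
  = 54245 + 120085 + 423900 + 14400 + 3910 + 337050 + 72695 + 105840 + 25460 = 1157585
Sum of weights = 571 + 511 + 785 + 45 + 46 + 630 + 469 + 756 + 67 = 3880
Weighted mean = 1157585 / 3880 = 298.34665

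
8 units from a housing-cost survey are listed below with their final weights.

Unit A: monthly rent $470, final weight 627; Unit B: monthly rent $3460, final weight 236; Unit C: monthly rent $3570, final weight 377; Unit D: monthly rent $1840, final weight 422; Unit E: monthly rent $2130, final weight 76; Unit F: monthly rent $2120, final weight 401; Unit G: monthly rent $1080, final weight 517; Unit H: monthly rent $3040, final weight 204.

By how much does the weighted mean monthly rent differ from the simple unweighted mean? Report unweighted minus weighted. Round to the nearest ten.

Unweighted sum = 470 + 3460 + 3570 + 1840 + 2130 + 2120 + 1080 + 3040 = 17710
Unweighted mean = 17710 / 8 = 2213.75
Weighted sum = 5424140
Sum of weights = 627 + 236 + 377 + 422 + 76 + 401 + 517 + 204 = 2860
Weighted mean = 5424140 / 2860 = 1896.5524
Difference (unweighted minus weighted) = 317.19755

320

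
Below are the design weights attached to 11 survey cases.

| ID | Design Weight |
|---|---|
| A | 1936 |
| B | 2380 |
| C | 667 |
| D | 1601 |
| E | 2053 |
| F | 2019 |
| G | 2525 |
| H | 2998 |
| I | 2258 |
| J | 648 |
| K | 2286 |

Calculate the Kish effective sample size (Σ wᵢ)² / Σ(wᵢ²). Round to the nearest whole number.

Σ wᵢ = 1936 + 2380 + 667 + 1601 + 2053 + 2019 + 2525 + 2998 + 2258 + 648 + 2286 = 21371
Σ wᵢ² = 46819649
n_eff = 21371² / 46819649 = 456719641 / 46819649 = 9.7548711

10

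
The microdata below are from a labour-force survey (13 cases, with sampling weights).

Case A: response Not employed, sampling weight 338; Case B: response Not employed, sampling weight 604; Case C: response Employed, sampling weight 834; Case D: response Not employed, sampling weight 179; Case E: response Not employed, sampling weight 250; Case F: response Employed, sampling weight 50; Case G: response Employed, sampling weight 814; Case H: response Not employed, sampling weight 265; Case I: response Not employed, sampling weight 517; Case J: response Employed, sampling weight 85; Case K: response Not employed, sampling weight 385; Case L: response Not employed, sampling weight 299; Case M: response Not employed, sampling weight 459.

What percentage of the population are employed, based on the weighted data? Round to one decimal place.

35.1

Sum of weights for 'Employed' = 834 + 50 + 814 + 85 = 1783
Total weight = 5079
Weighted proportion = 1783 / 5079 = 0.35105336 → 35.105336%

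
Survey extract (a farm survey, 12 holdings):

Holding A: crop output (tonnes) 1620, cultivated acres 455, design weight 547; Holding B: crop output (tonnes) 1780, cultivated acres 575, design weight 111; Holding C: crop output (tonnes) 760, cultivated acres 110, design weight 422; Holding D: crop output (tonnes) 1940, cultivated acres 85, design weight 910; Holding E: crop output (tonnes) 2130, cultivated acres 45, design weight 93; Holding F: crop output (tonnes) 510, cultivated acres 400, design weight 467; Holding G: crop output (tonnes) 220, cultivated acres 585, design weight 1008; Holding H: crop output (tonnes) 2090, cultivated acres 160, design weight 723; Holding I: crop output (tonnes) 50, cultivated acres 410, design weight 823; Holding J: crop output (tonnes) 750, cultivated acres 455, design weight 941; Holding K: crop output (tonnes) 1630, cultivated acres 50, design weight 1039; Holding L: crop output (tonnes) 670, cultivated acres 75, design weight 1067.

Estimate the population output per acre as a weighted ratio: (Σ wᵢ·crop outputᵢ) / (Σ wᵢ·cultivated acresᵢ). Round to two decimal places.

Σ wᵢ·y = 1620×547 + 1780×111 + 760×422 + 1940×910 + 2130×93 + 510×467 + 220×1008 + 2090×723 + 50×823 + 750×941 + 1630×1039 + 670×1067
  = 8494290
Σ wᵢ·x = 2230385
Ratio = 8494290 / 2230385 = 3.8084411

3.81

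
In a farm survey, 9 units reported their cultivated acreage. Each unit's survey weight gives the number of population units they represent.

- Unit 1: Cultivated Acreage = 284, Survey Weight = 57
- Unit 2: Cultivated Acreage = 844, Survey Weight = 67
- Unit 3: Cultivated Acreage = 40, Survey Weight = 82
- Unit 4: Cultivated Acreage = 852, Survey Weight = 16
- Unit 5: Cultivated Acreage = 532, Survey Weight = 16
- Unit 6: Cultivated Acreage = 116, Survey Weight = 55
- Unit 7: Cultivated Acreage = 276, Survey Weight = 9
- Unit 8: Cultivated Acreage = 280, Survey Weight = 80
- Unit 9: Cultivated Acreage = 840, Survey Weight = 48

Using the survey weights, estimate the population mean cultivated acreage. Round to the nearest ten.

Weighted sum = 284×57 + 844×67 + 40×82 + 852×16 + 532×16 + 116×55 + 276×9 + 280×80 + 840×48
  = 169744
Sum of weights = 57 + 67 + 82 + 16 + 16 + 55 + 9 + 80 + 48 = 430
Weighted mean = 169744 / 430 = 394.75349

390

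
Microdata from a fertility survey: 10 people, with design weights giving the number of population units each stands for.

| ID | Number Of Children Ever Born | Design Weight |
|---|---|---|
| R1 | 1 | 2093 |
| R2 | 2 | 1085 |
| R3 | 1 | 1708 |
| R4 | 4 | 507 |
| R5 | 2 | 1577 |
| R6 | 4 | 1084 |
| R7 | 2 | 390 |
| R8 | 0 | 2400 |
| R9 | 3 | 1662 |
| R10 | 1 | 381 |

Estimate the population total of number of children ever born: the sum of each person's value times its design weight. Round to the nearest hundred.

21600

Weighted total = 1×2093 + 2×1085 + 1×1708 + 4×507 + 2×1577 + 4×1084 + 2×390 + 0×2400 + 3×1662 + 1×381
  = 21636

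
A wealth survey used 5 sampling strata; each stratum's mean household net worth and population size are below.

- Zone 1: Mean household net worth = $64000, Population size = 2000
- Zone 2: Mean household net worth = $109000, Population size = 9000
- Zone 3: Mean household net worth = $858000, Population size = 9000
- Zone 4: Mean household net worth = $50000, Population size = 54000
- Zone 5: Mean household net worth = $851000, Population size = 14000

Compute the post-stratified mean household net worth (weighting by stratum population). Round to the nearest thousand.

Σ Nₕ·x̄ₕ = 23445000000
Σ Nₕ = 2000 + 9000 + 9000 + 54000 + 14000 = 88000
Overall mean = 23445000000 / 88000 = 266420.45

266000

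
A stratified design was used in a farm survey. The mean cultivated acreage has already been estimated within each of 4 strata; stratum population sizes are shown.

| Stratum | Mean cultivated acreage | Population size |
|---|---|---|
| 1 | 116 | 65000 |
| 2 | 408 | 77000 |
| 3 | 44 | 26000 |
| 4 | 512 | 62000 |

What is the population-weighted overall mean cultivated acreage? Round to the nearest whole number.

312

Σ Nₕ·x̄ₕ = 116×65000 + 408×77000 + 44×26000 + 512×62000
  = 7540000 + 31416000 + 1144000 + 31744000 = 71844000
Σ Nₕ = 65000 + 77000 + 26000 + 62000 = 230000
Overall mean = 71844000 / 230000 = 312.36522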